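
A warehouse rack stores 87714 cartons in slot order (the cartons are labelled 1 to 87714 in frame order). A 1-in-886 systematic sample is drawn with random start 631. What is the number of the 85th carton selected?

75055

k = 886
85th selection = r + (85−1)·k = 631 + 84×886 = 631 + 74424 = 75055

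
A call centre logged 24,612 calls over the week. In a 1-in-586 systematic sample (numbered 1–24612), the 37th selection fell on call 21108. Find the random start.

k = 586
r = 21108 − (37−1)×586 = 21108 − 21096 = 12

12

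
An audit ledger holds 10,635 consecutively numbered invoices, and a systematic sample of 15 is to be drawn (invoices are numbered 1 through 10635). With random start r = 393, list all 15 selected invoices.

k = N/n = 10635/15 = 709
invoice 1: 393
invoice 2: 393 + 709 = 1102
invoice 3: 1102 + 709 = 1811
invoice 4: 1811 + 709 = 2520
invoice 5: 2520 + 709 = 3229
invoice 6: 3229 + 709 = 3938
invoice 7: 3938 + 709 = 4647
invoice 8: 4647 + 709 = 5356
invoice 9: 5356 + 709 = 6065
invoice 10: 6065 + 709 = 6774
invoice 11: 6774 + 709 = 7483
invoice 12: 7483 + 709 = 8192
invoice 13: 8192 + 709 = 8901
invoice 14: 8901 + 709 = 9610
invoice 15: 9610 + 709 = 10319

393, 1102, 1811, 2520, 3229, 3938, 4647, 5356, 6065, 6774, 7483, 8192, 8901, 9610, 10319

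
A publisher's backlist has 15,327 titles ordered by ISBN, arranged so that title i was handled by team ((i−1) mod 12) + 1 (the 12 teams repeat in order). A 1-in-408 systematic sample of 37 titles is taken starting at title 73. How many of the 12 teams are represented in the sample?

Consecutive selections differ by k = 408, so their team numbers differ by 408 mod 12 = 0.
gcd(408, 12) = 12, so the sample visits 12/12 = 1 distinct residues mod 12.
Start 73 is team 1; the teams hit are 1.

1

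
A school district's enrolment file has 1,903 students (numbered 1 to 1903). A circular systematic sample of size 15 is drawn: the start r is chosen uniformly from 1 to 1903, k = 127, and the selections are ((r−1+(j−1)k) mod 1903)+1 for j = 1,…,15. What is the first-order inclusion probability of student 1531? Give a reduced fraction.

15/1903

For each position j, as r ranges over 1…1903 the j-th selection hits every student exactly once, so student 1531 is selected for exactly 15 of the 1903 starts.
Inclusion probability = 15/1903.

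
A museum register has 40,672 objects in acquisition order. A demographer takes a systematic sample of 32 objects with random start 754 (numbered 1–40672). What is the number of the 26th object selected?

32529

k = 40672/32 = 1271
26th selection = r + (26−1)·k = 754 + 25×1271 = 754 + 31775 = 32529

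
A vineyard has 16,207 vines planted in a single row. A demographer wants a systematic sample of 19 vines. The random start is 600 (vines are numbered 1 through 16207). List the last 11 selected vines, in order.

k = N/n = 16207/19 = 853
9th selection = 600 + 8×853 = 7424
10th: 7424 + 853 = 8277
11th: 8277 + 853 = 9130
12th: 9130 + 853 = 9983
13th: 9983 + 853 = 10836
14th: 10836 + 853 = 11689
15th: 11689 + 853 = 12542
16th: 12542 + 853 = 13395
17th: 13395 + 853 = 14248
18th: 14248 + 853 = 15101
19th: 15101 + 853 = 15954

7424, 8277, 9130, 9983, 10836, 11689, 12542, 13395, 14248, 15101, 15954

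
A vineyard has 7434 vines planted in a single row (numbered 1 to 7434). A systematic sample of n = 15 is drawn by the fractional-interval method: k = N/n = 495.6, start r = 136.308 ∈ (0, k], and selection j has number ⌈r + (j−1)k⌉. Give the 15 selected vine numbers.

j=1: r + 0k = 136.308 → ⌈·⌉ = 137
j=2: r + 1k = 631.908 → ⌈·⌉ = 632
j=3: r + 2k = 1127.508 → ⌈·⌉ = 1128
j=4: r + 3k = 1623.108 → ⌈·⌉ = 1624
j=5: r + 4k = 2118.708 → ⌈·⌉ = 2119
j=6: r + 5k = 2614.308 → ⌈·⌉ = 2615
j=7: r + 6k = 3109.908 → ⌈·⌉ = 3110
j=8: r + 7k = 3605.508 → ⌈·⌉ = 3606
j=9: r + 8k = 4101.108 → ⌈·⌉ = 4102
j=10: r + 9k = 4596.708 → ⌈·⌉ = 4597
j=11: r + 10k = 5092.308 → ⌈·⌉ = 5093
j=12: r + 11k = 5587.908 → ⌈·⌉ = 5588
j=13: r + 12k = 6083.508 → ⌈·⌉ = 6084
j=14: r + 13k = 6579.108 → ⌈·⌉ = 6580
j=15: r + 14k = 7074.708 → ⌈·⌉ = 7075

137, 632, 1128, 1624, 2119, 2615, 3110, 3606, 4102, 4597, 5093, 5588, 6084, 6580, 7075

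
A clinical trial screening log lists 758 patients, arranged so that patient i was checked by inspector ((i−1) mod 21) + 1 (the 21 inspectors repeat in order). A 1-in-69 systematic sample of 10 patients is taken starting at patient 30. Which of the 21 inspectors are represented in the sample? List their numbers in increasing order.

3, 6, 9, 12, 15, 18, 21

Consecutive selections differ by k = 69, so their inspector numbers differ by 69 mod 21 = 6.
gcd(69, 21) = 3, so the sample visits 21/3 = 7 distinct residues mod 21.
Start 30 is inspector 9; the inspectors hit are 3, 6, 9, 12, 15, 18, 21.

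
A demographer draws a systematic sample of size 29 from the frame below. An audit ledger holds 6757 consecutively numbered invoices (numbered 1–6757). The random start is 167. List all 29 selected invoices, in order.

167, 400, 633, 866, 1099, 1332, 1565, 1798, 2031, 2264, 2497, 2730, 2963, 3196, 3429, 3662, 3895, 4128, 4361, 4594, 4827, 5060, 5293, 5526, 5759, 5992, 6225, 6458, 6691

k = N/n = 6757/29 = 233
invoice 1: 167
invoice 2: 167 + 233 = 400
invoice 3: 400 + 233 = 633
invoice 4: 633 + 233 = 866
invoice 5: 866 + 233 = 1099
invoice 6: 1099 + 233 = 1332
invoice 7: 1332 + 233 = 1565
invoice 8: 1565 + 233 = 1798
invoice 9: 1798 + 233 = 2031
invoice 10: 2031 + 233 = 2264
invoice 11: 2264 + 233 = 2497
invoice 12: 2497 + 233 = 2730
invoice 13: 2730 + 233 = 2963
invoice 14: 2963 + 233 = 3196
invoice 15: 3196 + 233 = 3429
invoice 16: 3429 + 233 = 3662
invoice 17: 3662 + 233 = 3895
invoice 18: 3895 + 233 = 4128
invoice 19: 4128 + 233 = 4361
invoice 20: 4361 + 233 = 4594
invoice 21: 4594 + 233 = 4827
invoice 22: 4827 + 233 = 5060
invoice 23: 5060 + 233 = 5293
invoice 24: 5293 + 233 = 5526
invoice 25: 5526 + 233 = 5759
invoice 26: 5759 + 233 = 5992
invoice 27: 5992 + 233 = 6225
invoice 28: 6225 + 233 = 6458
invoice 29: 6458 + 233 = 6691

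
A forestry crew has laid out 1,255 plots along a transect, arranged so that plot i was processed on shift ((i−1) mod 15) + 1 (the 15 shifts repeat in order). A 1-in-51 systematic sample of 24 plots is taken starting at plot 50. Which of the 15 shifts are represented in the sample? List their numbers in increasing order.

2, 5, 8, 11, 14

Consecutive selections differ by k = 51, so their shift numbers differ by 51 mod 15 = 6.
gcd(51, 15) = 3, so the sample visits 15/3 = 5 distinct residues mod 15.
Start 50 is shift 5; the shifts hit are 2, 5, 8, 11, 14.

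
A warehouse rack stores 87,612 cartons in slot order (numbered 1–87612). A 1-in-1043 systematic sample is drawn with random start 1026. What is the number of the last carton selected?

k = 1043
84th selection = r + (84−1)·k = 1026 + 83×1043 = 1026 + 86569 = 87595

87595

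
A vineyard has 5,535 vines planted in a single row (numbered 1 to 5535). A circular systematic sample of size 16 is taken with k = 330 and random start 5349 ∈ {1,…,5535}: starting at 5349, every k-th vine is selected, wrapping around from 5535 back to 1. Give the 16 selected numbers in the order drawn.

Selection 1: 5349
Selection 2: 5349 + 330 = 5679 → 5679 − 5535 = 144
Selection 3: 144 + 330 = 474
Selection 4: 474 + 330 = 804
Selection 5: 804 + 330 = 1134
Selection 6: 1134 + 330 = 1464
Selection 7: 1464 + 330 = 1794
Selection 8: 1794 + 330 = 2124
Selection 9: 2124 + 330 = 2454
Selection 10: 2454 + 330 = 2784
Selection 11: 2784 + 330 = 3114
Selection 12: 3114 + 330 = 3444
Selection 13: 3444 + 330 = 3774
Selection 14: 3774 + 330 = 4104
Selection 15: 4104 + 330 = 4434
Selection 16: 4434 + 330 = 4764

5349, 144, 474, 804, 1134, 1464, 1794, 2124, 2454, 2784, 3114, 3444, 3774, 4104, 4434, 4764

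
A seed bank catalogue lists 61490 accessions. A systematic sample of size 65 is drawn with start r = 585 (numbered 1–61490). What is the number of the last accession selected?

61129

k = 61490/65 = 946
65th selection = r + (65−1)·k = 585 + 64×946 = 585 + 60544 = 61129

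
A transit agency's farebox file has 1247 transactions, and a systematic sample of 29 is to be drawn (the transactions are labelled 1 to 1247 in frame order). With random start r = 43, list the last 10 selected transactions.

860, 903, 946, 989, 1032, 1075, 1118, 1161, 1204, 1247

k = N/n = 1247/29 = 43
20th selection = 43 + 19×43 = 860
21st: 860 + 43 = 903
22nd: 903 + 43 = 946
23rd: 946 + 43 = 989
24th: 989 + 43 = 1032
25th: 1032 + 43 = 1075
26th: 1075 + 43 = 1118
27th: 1118 + 43 = 1161
28th: 1161 + 43 = 1204
29th: 1204 + 43 = 1247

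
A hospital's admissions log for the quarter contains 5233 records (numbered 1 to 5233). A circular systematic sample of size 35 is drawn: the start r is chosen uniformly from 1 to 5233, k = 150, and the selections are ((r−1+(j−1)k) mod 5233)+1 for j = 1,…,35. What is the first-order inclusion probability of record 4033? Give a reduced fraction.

For each position j, as r ranges over 1…5233 the j-th selection hits every record exactly once, so record 4033 is selected for exactly 35 of the 5233 starts.
Inclusion probability = 35/5233.

35/5233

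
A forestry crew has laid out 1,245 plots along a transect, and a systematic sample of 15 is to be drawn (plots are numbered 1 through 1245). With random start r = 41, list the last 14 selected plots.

k = N/n = 1245/15 = 83
2nd selection = 41 + 1×83 = 124
3rd: 124 + 83 = 207
4th: 207 + 83 = 290
5th: 290 + 83 = 373
6th: 373 + 83 = 456
7th: 456 + 83 = 539
8th: 539 + 83 = 622
9th: 622 + 83 = 705
10th: 705 + 83 = 788
11th: 788 + 83 = 871
12th: 871 + 83 = 954
13th: 954 + 83 = 1037
14th: 1037 + 83 = 1120
15th: 1120 + 83 = 1203

124, 207, 290, 373, 456, 539, 622, 705, 788, 871, 954, 1037, 1120, 1203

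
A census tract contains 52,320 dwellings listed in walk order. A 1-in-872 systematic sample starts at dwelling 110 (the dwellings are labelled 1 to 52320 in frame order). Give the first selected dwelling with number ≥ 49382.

49814

k = 872
Steps past start: ⌈(49382 − 110)/872⌉ = ⌈49272/872⌉ = 57
Selected dwelling: 110 + 57×872 = 49814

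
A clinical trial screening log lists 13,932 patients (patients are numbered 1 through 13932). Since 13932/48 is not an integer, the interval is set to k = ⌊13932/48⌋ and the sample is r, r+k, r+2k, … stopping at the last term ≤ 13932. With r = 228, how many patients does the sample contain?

48

k = ⌊13932/48⌋ = 290
Achieved size = ⌊(13932 − 228)/290⌋ + 1 = ⌊13704/290⌋ + 1 = 47 + 1 = 48
(last selection: 228 + 47×290 = 13858 ≤ 13932; next would be 14148 > 13932)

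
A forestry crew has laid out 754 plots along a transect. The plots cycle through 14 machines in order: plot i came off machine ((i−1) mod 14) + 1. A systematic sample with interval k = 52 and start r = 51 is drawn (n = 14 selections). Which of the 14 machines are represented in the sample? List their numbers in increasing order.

1, 3, 5, 7, 9, 11, 13

Consecutive selections differ by k = 52, so their machine numbers differ by 52 mod 14 = 10.
gcd(52, 14) = 2, so the sample visits 14/2 = 7 distinct residues mod 14.
Start 51 is machine 9; the machines hit are 1, 3, 5, 7, 9, 11, 13.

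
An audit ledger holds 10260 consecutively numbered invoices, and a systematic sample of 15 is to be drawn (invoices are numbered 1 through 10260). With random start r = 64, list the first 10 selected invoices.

k = N/n = 10260/15 = 684
invoice 1: 64
invoice 2: 64 + 684 = 748
invoice 3: 748 + 684 = 1432
invoice 4: 1432 + 684 = 2116
invoice 5: 2116 + 684 = 2800
invoice 6: 2800 + 684 = 3484
invoice 7: 3484 + 684 = 4168
invoice 8: 4168 + 684 = 4852
invoice 9: 4852 + 684 = 5536
invoice 10: 5536 + 684 = 6220

64, 748, 1432, 2116, 2800, 3484, 4168, 4852, 5536, 6220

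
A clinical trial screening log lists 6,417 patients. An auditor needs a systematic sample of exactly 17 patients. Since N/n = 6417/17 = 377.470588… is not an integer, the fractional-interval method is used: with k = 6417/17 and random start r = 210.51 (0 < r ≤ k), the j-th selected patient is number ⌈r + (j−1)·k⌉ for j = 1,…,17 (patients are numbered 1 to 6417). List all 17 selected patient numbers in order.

j=1: r + 0k = 210.51 → ⌈·⌉ = 211
j=2: r + 1k = 587.980588… → ⌈·⌉ = 588
j=3: r + 2k = 965.451176… → ⌈·⌉ = 966
j=4: r + 3k = 1342.921764… → ⌈·⌉ = 1343
j=5: r + 4k = 1720.392352… → ⌈·⌉ = 1721
j=6: r + 5k = 2097.862941… → ⌈·⌉ = 2098
j=7: r + 6k = 2475.333529… → ⌈·⌉ = 2476
j=8: r + 7k = 2852.804117… → ⌈·⌉ = 2853
j=9: r + 8k = 3230.274705… → ⌈·⌉ = 3231
j=10: r + 9k = 3607.745294… → ⌈·⌉ = 3608
j=11: r + 10k = 3985.215882… → ⌈·⌉ = 3986
j=12: r + 11k = 4362.686470… → ⌈·⌉ = 4363
j=13: r + 12k = 4740.157058… → ⌈·⌉ = 4741
j=14: r + 13k = 5117.627647… → ⌈·⌉ = 5118
j=15: r + 14k = 5495.098235… → ⌈·⌉ = 5496
j=16: r + 15k = 5872.568823… → ⌈·⌉ = 5873
j=17: r + 16k = 6250.039411… → ⌈·⌉ = 6251

211, 588, 966, 1343, 1721, 2098, 2476, 2853, 3231, 3608, 3986, 4363, 4741, 5118, 5496, 5873, 6251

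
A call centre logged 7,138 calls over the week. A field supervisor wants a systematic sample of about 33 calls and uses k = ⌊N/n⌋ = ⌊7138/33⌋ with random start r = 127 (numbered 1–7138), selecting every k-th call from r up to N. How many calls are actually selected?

33

k = ⌊7138/33⌋ = 216
Achieved size = ⌊(7138 − 127)/216⌋ + 1 = ⌊7011/216⌋ + 1 = 32 + 1 = 33
(last selection: 127 + 32×216 = 7039 ≤ 7138; next would be 7255 > 7138)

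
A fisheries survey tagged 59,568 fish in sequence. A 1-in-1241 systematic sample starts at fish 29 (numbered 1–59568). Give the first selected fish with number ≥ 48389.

48428

k = 1241
Steps past start: ⌈(48389 − 29)/1241⌉ = ⌈48360/1241⌉ = 39
Selected fish: 29 + 39×1241 = 48428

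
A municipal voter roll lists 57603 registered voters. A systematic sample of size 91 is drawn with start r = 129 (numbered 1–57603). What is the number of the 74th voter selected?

46338

k = 57603/91 = 633
74th selection = r + (74−1)·k = 129 + 73×633 = 129 + 46209 = 46338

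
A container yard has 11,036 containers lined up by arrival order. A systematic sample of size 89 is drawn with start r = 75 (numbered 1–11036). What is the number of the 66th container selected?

k = 11036/89 = 124
66th selection = r + (66−1)·k = 75 + 65×124 = 75 + 8060 = 8135

8135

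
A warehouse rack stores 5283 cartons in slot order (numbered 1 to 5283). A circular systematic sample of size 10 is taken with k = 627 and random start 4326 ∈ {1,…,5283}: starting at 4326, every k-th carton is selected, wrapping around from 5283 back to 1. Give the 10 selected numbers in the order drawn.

4326, 4953, 297, 924, 1551, 2178, 2805, 3432, 4059, 4686

Selection 1: 4326
Selection 2: 4326 + 627 = 4953
Selection 3: 4953 + 627 = 5580 → 5580 − 5283 = 297
Selection 4: 297 + 627 = 924
Selection 5: 924 + 627 = 1551
Selection 6: 1551 + 627 = 2178
Selection 7: 2178 + 627 = 2805
Selection 8: 2805 + 627 = 3432
Selection 9: 3432 + 627 = 4059
Selection 10: 4059 + 627 = 4686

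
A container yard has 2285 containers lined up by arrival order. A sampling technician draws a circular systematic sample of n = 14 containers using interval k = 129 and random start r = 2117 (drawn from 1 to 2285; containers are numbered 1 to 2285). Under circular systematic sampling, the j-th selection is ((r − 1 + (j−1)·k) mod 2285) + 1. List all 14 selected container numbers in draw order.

Selection 1: 2117
Selection 2: 2117 + 129 = 2246
Selection 3: 2246 + 129 = 2375 → 2375 − 2285 = 90
Selection 4: 90 + 129 = 219
Selection 5: 219 + 129 = 348
Selection 6: 348 + 129 = 477
Selection 7: 477 + 129 = 606
Selection 8: 606 + 129 = 735
Selection 9: 735 + 129 = 864
Selection 10: 864 + 129 = 993
Selection 11: 993 + 129 = 1122
Selection 12: 1122 + 129 = 1251
Selection 13: 1251 + 129 = 1380
Selection 14: 1380 + 129 = 1509

2117, 2246, 90, 219, 348, 477, 606, 735, 864, 993, 1122, 1251, 1380, 1509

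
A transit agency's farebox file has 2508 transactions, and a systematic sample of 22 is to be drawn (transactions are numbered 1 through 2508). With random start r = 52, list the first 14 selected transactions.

52, 166, 280, 394, 508, 622, 736, 850, 964, 1078, 1192, 1306, 1420, 1534

k = N/n = 2508/22 = 114
transaction 1: 52
transaction 2: 52 + 114 = 166
transaction 3: 166 + 114 = 280
transaction 4: 280 + 114 = 394
transaction 5: 394 + 114 = 508
transaction 6: 508 + 114 = 622
transaction 7: 622 + 114 = 736
transaction 8: 736 + 114 = 850
transaction 9: 850 + 114 = 964
transaction 10: 964 + 114 = 1078
transaction 11: 1078 + 114 = 1192
transaction 12: 1192 + 114 = 1306
transaction 13: 1306 + 114 = 1420
transaction 14: 1420 + 114 = 1534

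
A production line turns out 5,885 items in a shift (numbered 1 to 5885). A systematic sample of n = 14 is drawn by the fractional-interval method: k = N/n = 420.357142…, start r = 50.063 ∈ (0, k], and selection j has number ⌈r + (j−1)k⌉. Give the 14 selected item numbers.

j=1: r + 0k = 50.063 → ⌈·⌉ = 51
j=2: r + 1k = 470.420142… → ⌈·⌉ = 471
j=3: r + 2k = 890.777285… → ⌈·⌉ = 891
j=4: r + 3k = 1311.134428… → ⌈·⌉ = 1312
j=5: r + 4k = 1731.491571… → ⌈·⌉ = 1732
j=6: r + 5k = 2151.848714… → ⌈·⌉ = 2152
j=7: r + 6k = 2572.205857… → ⌈·⌉ = 2573
j=8: r + 7k = 2992.563 → ⌈·⌉ = 2993
j=9: r + 8k = 3412.920142… → ⌈·⌉ = 3413
j=10: r + 9k = 3833.277285… → ⌈·⌉ = 3834
j=11: r + 10k = 4253.634428… → ⌈·⌉ = 4254
j=12: r + 11k = 4673.991571… → ⌈·⌉ = 4674
j=13: r + 12k = 5094.348714… → ⌈·⌉ = 5095
j=14: r + 13k = 5514.705857… → ⌈·⌉ = 5515

51, 471, 891, 1312, 1732, 2152, 2573, 2993, 3413, 3834, 4254, 4674, 5095, 5515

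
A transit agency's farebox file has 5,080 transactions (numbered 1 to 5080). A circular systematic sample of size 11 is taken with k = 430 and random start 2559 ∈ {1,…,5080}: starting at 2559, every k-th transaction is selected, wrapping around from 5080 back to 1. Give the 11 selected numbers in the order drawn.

2559, 2989, 3419, 3849, 4279, 4709, 59, 489, 919, 1349, 1779

Selection 1: 2559
Selection 2: 2559 + 430 = 2989
Selection 3: 2989 + 430 = 3419
Selection 4: 3419 + 430 = 3849
Selection 5: 3849 + 430 = 4279
Selection 6: 4279 + 430 = 4709
Selection 7: 4709 + 430 = 5139 → 5139 − 5080 = 59
Selection 8: 59 + 430 = 489
Selection 9: 489 + 430 = 919
Selection 10: 919 + 430 = 1349
Selection 11: 1349 + 430 = 1779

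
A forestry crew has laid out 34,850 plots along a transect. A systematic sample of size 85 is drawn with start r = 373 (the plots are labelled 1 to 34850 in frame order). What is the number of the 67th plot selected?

27433

k = 34850/85 = 410
67th selection = r + (67−1)·k = 373 + 66×410 = 373 + 27060 = 27433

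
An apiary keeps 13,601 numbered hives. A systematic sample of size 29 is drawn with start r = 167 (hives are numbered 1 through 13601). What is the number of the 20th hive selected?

9078

k = 13601/29 = 469
20th selection = r + (20−1)·k = 167 + 19×469 = 167 + 8911 = 9078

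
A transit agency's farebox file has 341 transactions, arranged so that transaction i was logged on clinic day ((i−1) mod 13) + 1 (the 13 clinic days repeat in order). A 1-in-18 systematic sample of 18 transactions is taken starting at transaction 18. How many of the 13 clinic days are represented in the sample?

13

Consecutive selections differ by k = 18, so their clinic day numbers differ by 18 mod 13 = 5.
gcd(18, 13) = 1, so the sample visits 13/1 = 13 distinct residues mod 13.
Start 18 is clinic day 5; the clinic days hit are 1, 2, 3, 4, 5, 6, 7, 8, 9, 10, 11, 12, 13.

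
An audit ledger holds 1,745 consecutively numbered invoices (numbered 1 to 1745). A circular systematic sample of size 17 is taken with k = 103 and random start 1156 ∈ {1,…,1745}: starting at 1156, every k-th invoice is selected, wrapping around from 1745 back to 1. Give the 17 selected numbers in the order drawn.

1156, 1259, 1362, 1465, 1568, 1671, 29, 132, 235, 338, 441, 544, 647, 750, 853, 956, 1059

Selection 1: 1156
Selection 2: 1156 + 103 = 1259
Selection 3: 1259 + 103 = 1362
Selection 4: 1362 + 103 = 1465
Selection 5: 1465 + 103 = 1568
Selection 6: 1568 + 103 = 1671
Selection 7: 1671 + 103 = 1774 → 1774 − 1745 = 29
Selection 8: 29 + 103 = 132
Selection 9: 132 + 103 = 235
Selection 10: 235 + 103 = 338
Selection 11: 338 + 103 = 441
Selection 12: 441 + 103 = 544
Selection 13: 544 + 103 = 647
Selection 14: 647 + 103 = 750
Selection 15: 750 + 103 = 853
Selection 16: 853 + 103 = 956
Selection 17: 956 + 103 = 1059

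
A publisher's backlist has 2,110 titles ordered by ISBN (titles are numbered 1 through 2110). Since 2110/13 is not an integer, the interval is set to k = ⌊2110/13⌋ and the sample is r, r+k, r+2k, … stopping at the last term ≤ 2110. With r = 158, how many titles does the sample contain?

13

k = ⌊2110/13⌋ = 162
Achieved size = ⌊(2110 − 158)/162⌋ + 1 = ⌊1952/162⌋ + 1 = 12 + 1 = 13
(last selection: 158 + 12×162 = 2102 ≤ 2110; next would be 2264 > 2110)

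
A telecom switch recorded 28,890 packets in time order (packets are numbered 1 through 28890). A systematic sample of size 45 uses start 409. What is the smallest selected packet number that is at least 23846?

24163

k = 28890/45 = 642
Steps past start: ⌈(23846 − 409)/642⌉ = ⌈23437/642⌉ = 37
Selected packet: 409 + 37×642 = 24163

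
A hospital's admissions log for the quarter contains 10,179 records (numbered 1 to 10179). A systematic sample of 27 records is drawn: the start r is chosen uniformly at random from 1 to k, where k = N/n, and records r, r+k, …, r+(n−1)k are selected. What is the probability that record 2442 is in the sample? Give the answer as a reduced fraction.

1/377

k = 10179/27 = 377.
Record 2442 is selected iff r ≡ 2442 (mod 377); exactly one such r in {1,…,377}.
Inclusion probability = 1/377.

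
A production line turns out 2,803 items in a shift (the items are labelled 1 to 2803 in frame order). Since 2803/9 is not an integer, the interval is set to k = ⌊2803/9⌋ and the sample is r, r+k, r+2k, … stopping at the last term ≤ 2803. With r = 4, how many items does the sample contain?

k = ⌊2803/9⌋ = 311
Achieved size = ⌊(2803 − 4)/311⌋ + 1 = ⌊2799/311⌋ + 1 = 9 + 1 = 10
(last selection: 4 + 9×311 = 2803 ≤ 2803; next would be 3114 > 2803)

10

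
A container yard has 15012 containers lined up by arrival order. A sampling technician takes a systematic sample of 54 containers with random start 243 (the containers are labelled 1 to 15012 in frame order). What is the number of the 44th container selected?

k = 15012/54 = 278
44th selection = r + (44−1)·k = 243 + 43×278 = 243 + 11954 = 12197

12197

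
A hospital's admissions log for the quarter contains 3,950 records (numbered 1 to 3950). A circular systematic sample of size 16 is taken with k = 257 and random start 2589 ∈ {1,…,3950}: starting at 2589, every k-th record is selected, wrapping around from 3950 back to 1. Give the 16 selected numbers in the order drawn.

2589, 2846, 3103, 3360, 3617, 3874, 181, 438, 695, 952, 1209, 1466, 1723, 1980, 2237, 2494

Selection 1: 2589
Selection 2: 2589 + 257 = 2846
Selection 3: 2846 + 257 = 3103
Selection 4: 3103 + 257 = 3360
Selection 5: 3360 + 257 = 3617
Selection 6: 3617 + 257 = 3874
Selection 7: 3874 + 257 = 4131 → 4131 − 3950 = 181
Selection 8: 181 + 257 = 438
Selection 9: 438 + 257 = 695
Selection 10: 695 + 257 = 952
Selection 11: 952 + 257 = 1209
Selection 12: 1209 + 257 = 1466
Selection 13: 1466 + 257 = 1723
Selection 14: 1723 + 257 = 1980
Selection 15: 1980 + 257 = 2237
Selection 16: 2237 + 257 = 2494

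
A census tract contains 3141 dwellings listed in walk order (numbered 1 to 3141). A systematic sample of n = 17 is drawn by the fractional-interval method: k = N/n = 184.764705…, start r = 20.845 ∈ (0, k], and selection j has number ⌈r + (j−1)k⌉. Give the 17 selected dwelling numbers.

21, 206, 391, 576, 760, 945, 1130, 1315, 1499, 1684, 1869, 2054, 2239, 2423, 2608, 2793, 2978

j=1: r + 0k = 20.845 → ⌈·⌉ = 21
j=2: r + 1k = 205.609705… → ⌈·⌉ = 206
j=3: r + 2k = 390.374411… → ⌈·⌉ = 391
j=4: r + 3k = 575.139117… → ⌈·⌉ = 576
j=5: r + 4k = 759.903823… → ⌈·⌉ = 760
j=6: r + 5k = 944.668529… → ⌈·⌉ = 945
j=7: r + 6k = 1129.433235… → ⌈·⌉ = 1130
j=8: r + 7k = 1314.197941… → ⌈·⌉ = 1315
j=9: r + 8k = 1498.962647… → ⌈·⌉ = 1499
j=10: r + 9k = 1683.727352… → ⌈·⌉ = 1684
j=11: r + 10k = 1868.492058… → ⌈·⌉ = 1869
j=12: r + 11k = 2053.256764… → ⌈·⌉ = 2054
j=13: r + 12k = 2238.021470… → ⌈·⌉ = 2239
j=14: r + 13k = 2422.786176… → ⌈·⌉ = 2423
j=15: r + 14k = 2607.550882… → ⌈·⌉ = 2608
j=16: r + 15k = 2792.315588… → ⌈·⌉ = 2793
j=17: r + 16k = 2977.080294… → ⌈·⌉ = 2978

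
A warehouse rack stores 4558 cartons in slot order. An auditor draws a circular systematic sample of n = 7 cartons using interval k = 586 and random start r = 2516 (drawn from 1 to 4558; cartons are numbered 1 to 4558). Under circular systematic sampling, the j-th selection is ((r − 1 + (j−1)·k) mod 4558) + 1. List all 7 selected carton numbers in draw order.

2516, 3102, 3688, 4274, 302, 888, 1474

Selection 1: 2516
Selection 2: 2516 + 586 = 3102
Selection 3: 3102 + 586 = 3688
Selection 4: 3688 + 586 = 4274
Selection 5: 4274 + 586 = 4860 → 4860 − 4558 = 302
Selection 6: 302 + 586 = 888
Selection 7: 888 + 586 = 1474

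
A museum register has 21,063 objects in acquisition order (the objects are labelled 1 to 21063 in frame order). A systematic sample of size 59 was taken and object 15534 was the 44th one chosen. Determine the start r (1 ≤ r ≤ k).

183

k = 21063/59 = 357
r = 15534 − (44−1)×357 = 15534 − 15351 = 183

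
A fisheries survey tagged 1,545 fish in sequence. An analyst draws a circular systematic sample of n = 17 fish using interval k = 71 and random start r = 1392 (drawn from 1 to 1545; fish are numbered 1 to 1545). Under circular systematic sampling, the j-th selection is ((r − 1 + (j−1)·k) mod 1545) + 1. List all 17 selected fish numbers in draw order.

1392, 1463, 1534, 60, 131, 202, 273, 344, 415, 486, 557, 628, 699, 770, 841, 912, 983

Selection 1: 1392
Selection 2: 1392 + 71 = 1463
Selection 3: 1463 + 71 = 1534
Selection 4: 1534 + 71 = 1605 → 1605 − 1545 = 60
Selection 5: 60 + 71 = 131
Selection 6: 131 + 71 = 202
Selection 7: 202 + 71 = 273
Selection 8: 273 + 71 = 344
Selection 9: 344 + 71 = 415
Selection 10: 415 + 71 = 486
Selection 11: 486 + 71 = 557
Selection 12: 557 + 71 = 628
Selection 13: 628 + 71 = 699
Selection 14: 699 + 71 = 770
Selection 15: 770 + 71 = 841
Selection 16: 841 + 71 = 912
Selection 17: 912 + 71 = 983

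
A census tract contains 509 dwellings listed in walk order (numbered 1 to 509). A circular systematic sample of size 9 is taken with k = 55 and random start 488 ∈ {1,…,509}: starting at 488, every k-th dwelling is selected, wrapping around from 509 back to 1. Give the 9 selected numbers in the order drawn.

Selection 1: 488
Selection 2: 488 + 55 = 543 → 543 − 509 = 34
Selection 3: 34 + 55 = 89
Selection 4: 89 + 55 = 144
Selection 5: 144 + 55 = 199
Selection 6: 199 + 55 = 254
Selection 7: 254 + 55 = 309
Selection 8: 309 + 55 = 364
Selection 9: 364 + 55 = 419

488, 34, 89, 144, 199, 254, 309, 364, 419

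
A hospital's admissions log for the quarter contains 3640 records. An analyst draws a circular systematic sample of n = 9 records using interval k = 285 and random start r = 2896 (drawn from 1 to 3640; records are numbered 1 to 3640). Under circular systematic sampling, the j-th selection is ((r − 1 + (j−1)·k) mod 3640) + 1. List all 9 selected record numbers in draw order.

2896, 3181, 3466, 111, 396, 681, 966, 1251, 1536

Selection 1: 2896
Selection 2: 2896 + 285 = 3181
Selection 3: 3181 + 285 = 3466
Selection 4: 3466 + 285 = 3751 → 3751 − 3640 = 111
Selection 5: 111 + 285 = 396
Selection 6: 396 + 285 = 681
Selection 7: 681 + 285 = 966
Selection 8: 966 + 285 = 1251
Selection 9: 1251 + 285 = 1536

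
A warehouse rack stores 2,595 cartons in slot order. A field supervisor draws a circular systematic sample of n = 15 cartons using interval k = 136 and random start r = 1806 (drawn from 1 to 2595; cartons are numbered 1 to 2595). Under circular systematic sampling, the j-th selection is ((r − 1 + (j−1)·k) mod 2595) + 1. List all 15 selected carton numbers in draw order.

Selection 1: 1806
Selection 2: 1806 + 136 = 1942
Selection 3: 1942 + 136 = 2078
Selection 4: 2078 + 136 = 2214
Selection 5: 2214 + 136 = 2350
Selection 6: 2350 + 136 = 2486
Selection 7: 2486 + 136 = 2622 → 2622 − 2595 = 27
Selection 8: 27 + 136 = 163
Selection 9: 163 + 136 = 299
Selection 10: 299 + 136 = 435
Selection 11: 435 + 136 = 571
Selection 12: 571 + 136 = 707
Selection 13: 707 + 136 = 843
Selection 14: 843 + 136 = 979
Selection 15: 979 + 136 = 1115

1806, 1942, 2078, 2214, 2350, 2486, 27, 163, 299, 435, 571, 707, 843, 979, 1115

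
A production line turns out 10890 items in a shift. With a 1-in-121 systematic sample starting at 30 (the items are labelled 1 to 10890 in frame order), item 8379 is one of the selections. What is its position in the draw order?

k = 121
position = (8379 − 30)/121 + 1 = 8349/121 + 1 = 69 + 1 = 70

70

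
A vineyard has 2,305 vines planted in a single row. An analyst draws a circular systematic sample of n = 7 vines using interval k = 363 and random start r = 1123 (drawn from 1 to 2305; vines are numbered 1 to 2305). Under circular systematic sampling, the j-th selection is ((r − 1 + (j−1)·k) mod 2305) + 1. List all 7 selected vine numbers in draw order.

Selection 1: 1123
Selection 2: 1123 + 363 = 1486
Selection 3: 1486 + 363 = 1849
Selection 4: 1849 + 363 = 2212
Selection 5: 2212 + 363 = 2575 → 2575 − 2305 = 270
Selection 6: 270 + 363 = 633
Selection 7: 633 + 363 = 996

1123, 1486, 1849, 2212, 270, 633, 996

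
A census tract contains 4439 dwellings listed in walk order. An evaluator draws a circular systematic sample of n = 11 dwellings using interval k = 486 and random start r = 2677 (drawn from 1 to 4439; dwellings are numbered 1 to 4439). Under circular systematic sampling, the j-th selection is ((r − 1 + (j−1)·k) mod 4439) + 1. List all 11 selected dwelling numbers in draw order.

Selection 1: 2677
Selection 2: 2677 + 486 = 3163
Selection 3: 3163 + 486 = 3649
Selection 4: 3649 + 486 = 4135
Selection 5: 4135 + 486 = 4621 → 4621 − 4439 = 182
Selection 6: 182 + 486 = 668
Selection 7: 668 + 486 = 1154
Selection 8: 1154 + 486 = 1640
Selection 9: 1640 + 486 = 2126
Selection 10: 2126 + 486 = 2612
Selection 11: 2612 + 486 = 3098

2677, 3163, 3649, 4135, 182, 668, 1154, 1640, 2126, 2612, 3098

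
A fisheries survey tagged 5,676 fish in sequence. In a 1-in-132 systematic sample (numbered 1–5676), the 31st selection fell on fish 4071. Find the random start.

k = 132
r = 4071 − (31−1)×132 = 4071 − 3960 = 111

111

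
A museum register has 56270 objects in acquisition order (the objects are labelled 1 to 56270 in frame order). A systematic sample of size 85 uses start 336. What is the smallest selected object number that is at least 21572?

22182

k = 56270/85 = 662
Steps past start: ⌈(21572 − 336)/662⌉ = ⌈21236/662⌉ = 33
Selected object: 336 + 33×662 = 22182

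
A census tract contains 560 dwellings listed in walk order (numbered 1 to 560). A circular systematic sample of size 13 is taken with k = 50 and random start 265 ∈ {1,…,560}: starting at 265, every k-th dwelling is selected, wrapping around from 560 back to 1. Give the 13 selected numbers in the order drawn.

265, 315, 365, 415, 465, 515, 5, 55, 105, 155, 205, 255, 305

Selection 1: 265
Selection 2: 265 + 50 = 315
Selection 3: 315 + 50 = 365
Selection 4: 365 + 50 = 415
Selection 5: 415 + 50 = 465
Selection 6: 465 + 50 = 515
Selection 7: 515 + 50 = 565 → 565 − 560 = 5
Selection 8: 5 + 50 = 55
Selection 9: 55 + 50 = 105
Selection 10: 105 + 50 = 155
Selection 11: 155 + 50 = 205
Selection 12: 205 + 50 = 255
Selection 13: 255 + 50 = 305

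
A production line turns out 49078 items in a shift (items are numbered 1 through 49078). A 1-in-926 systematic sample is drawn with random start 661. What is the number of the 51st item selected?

k = 926
51st selection = r + (51−1)·k = 661 + 50×926 = 661 + 46300 = 46961

46961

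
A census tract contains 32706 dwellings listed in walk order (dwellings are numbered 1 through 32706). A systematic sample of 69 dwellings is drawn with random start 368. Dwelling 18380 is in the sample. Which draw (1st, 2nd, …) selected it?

39

k = 32706/69 = 474
position = (18380 − 368)/474 + 1 = 18012/474 + 1 = 38 + 1 = 39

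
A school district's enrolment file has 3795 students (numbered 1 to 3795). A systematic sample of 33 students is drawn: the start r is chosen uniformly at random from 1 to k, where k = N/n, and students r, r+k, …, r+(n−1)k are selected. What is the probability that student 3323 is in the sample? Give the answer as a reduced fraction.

1/115

k = 3795/33 = 115.
Student 3323 is selected iff r ≡ 3323 (mod 115); exactly one such r in {1,…,115}.
Inclusion probability = 1/115.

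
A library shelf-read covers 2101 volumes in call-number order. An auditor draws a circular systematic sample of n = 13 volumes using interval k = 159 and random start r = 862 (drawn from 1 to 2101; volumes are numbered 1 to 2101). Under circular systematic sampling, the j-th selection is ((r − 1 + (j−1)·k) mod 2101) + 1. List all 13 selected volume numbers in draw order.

Selection 1: 862
Selection 2: 862 + 159 = 1021
Selection 3: 1021 + 159 = 1180
Selection 4: 1180 + 159 = 1339
Selection 5: 1339 + 159 = 1498
Selection 6: 1498 + 159 = 1657
Selection 7: 1657 + 159 = 1816
Selection 8: 1816 + 159 = 1975
Selection 9: 1975 + 159 = 2134 → 2134 − 2101 = 33
Selection 10: 33 + 159 = 192
Selection 11: 192 + 159 = 351
Selection 12: 351 + 159 = 510
Selection 13: 510 + 159 = 669

862, 1021, 1180, 1339, 1498, 1657, 1816, 1975, 33, 192, 351, 510, 669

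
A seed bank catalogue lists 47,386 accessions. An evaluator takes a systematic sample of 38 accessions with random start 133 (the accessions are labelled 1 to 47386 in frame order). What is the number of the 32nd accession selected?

38790

k = 47386/38 = 1247
32nd selection = r + (32−1)·k = 133 + 31×1247 = 133 + 38657 = 38790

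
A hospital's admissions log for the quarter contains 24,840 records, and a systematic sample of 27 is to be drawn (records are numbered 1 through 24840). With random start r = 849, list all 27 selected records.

k = N/n = 24840/27 = 920
record 1: 849
record 2: 849 + 920 = 1769
record 3: 1769 + 920 = 2689
record 4: 2689 + 920 = 3609
record 5: 3609 + 920 = 4529
record 6: 4529 + 920 = 5449
record 7: 5449 + 920 = 6369
record 8: 6369 + 920 = 7289
record 9: 7289 + 920 = 8209
record 10: 8209 + 920 = 9129
record 11: 9129 + 920 = 10049
record 12: 10049 + 920 = 10969
record 13: 10969 + 920 = 11889
record 14: 11889 + 920 = 12809
record 15: 12809 + 920 = 13729
record 16: 13729 + 920 = 14649
record 17: 14649 + 920 = 15569
record 18: 15569 + 920 = 16489
record 19: 16489 + 920 = 17409
record 20: 17409 + 920 = 18329
record 21: 18329 + 920 = 19249
record 22: 19249 + 920 = 20169
record 23: 20169 + 920 = 21089
record 24: 21089 + 920 = 22009
record 25: 22009 + 920 = 22929
record 26: 22929 + 920 = 23849
record 27: 23849 + 920 = 24769

849, 1769, 2689, 3609, 4529, 5449, 6369, 7289, 8209, 9129, 10049, 10969, 11889, 12809, 13729, 14649, 15569, 16489, 17409, 18329, 19249, 20169, 21089, 22009, 22929, 23849, 24769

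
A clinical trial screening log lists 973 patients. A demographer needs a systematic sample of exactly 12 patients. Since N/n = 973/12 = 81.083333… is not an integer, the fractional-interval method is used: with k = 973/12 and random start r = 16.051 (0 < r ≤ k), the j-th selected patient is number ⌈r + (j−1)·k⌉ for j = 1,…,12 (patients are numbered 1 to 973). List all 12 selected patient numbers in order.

j=1: r + 0k = 16.051 → ⌈·⌉ = 17
j=2: r + 1k = 97.134333… → ⌈·⌉ = 98
j=3: r + 2k = 178.217666… → ⌈·⌉ = 179
j=4: r + 3k = 259.301 → ⌈·⌉ = 260
j=5: r + 4k = 340.384333… → ⌈·⌉ = 341
j=6: r + 5k = 421.467666… → ⌈·⌉ = 422
j=7: r + 6k = 502.551 → ⌈·⌉ = 503
j=8: r + 7k = 583.634333… → ⌈·⌉ = 584
j=9: r + 8k = 664.717666… → ⌈·⌉ = 665
j=10: r + 9k = 745.801 → ⌈·⌉ = 746
j=11: r + 10k = 826.884333… → ⌈·⌉ = 827
j=12: r + 11k = 907.967666… → ⌈·⌉ = 908

17, 98, 179, 260, 341, 422, 503, 584, 665, 746, 827, 908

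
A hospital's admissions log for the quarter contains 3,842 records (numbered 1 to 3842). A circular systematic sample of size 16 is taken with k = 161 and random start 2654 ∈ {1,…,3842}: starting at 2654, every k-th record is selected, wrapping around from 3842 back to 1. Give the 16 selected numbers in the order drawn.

Selection 1: 2654
Selection 2: 2654 + 161 = 2815
Selection 3: 2815 + 161 = 2976
Selection 4: 2976 + 161 = 3137
Selection 5: 3137 + 161 = 3298
Selection 6: 3298 + 161 = 3459
Selection 7: 3459 + 161 = 3620
Selection 8: 3620 + 161 = 3781
Selection 9: 3781 + 161 = 3942 → 3942 − 3842 = 100
Selection 10: 100 + 161 = 261
Selection 11: 261 + 161 = 422
Selection 12: 422 + 161 = 583
Selection 13: 583 + 161 = 744
Selection 14: 744 + 161 = 905
Selection 15: 905 + 161 = 1066
Selection 16: 1066 + 161 = 1227

2654, 2815, 2976, 3137, 3298, 3459, 3620, 3781, 100, 261, 422, 583, 744, 905, 1066, 1227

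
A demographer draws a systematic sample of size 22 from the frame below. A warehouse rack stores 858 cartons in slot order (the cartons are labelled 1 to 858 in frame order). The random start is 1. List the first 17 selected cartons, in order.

k = N/n = 858/22 = 39
carton 1: 1
carton 2: 1 + 39 = 40
carton 3: 40 + 39 = 79
carton 4: 79 + 39 = 118
carton 5: 118 + 39 = 157
carton 6: 157 + 39 = 196
carton 7: 196 + 39 = 235
carton 8: 235 + 39 = 274
carton 9: 274 + 39 = 313
carton 10: 313 + 39 = 352
carton 11: 352 + 39 = 391
carton 12: 391 + 39 = 430
carton 13: 430 + 39 = 469
carton 14: 469 + 39 = 508
carton 15: 508 + 39 = 547
carton 16: 547 + 39 = 586
carton 17: 586 + 39 = 625

1, 40, 79, 118, 157, 196, 235, 274, 313, 352, 391, 430, 469, 508, 547, 586, 625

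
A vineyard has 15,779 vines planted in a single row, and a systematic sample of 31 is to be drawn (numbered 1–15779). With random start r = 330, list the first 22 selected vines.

330, 839, 1348, 1857, 2366, 2875, 3384, 3893, 4402, 4911, 5420, 5929, 6438, 6947, 7456, 7965, 8474, 8983, 9492, 10001, 10510, 11019

k = N/n = 15779/31 = 509
vine 1: 330
vine 2: 330 + 509 = 839
vine 3: 839 + 509 = 1348
vine 4: 1348 + 509 = 1857
vine 5: 1857 + 509 = 2366
vine 6: 2366 + 509 = 2875
vine 7: 2875 + 509 = 3384
vine 8: 3384 + 509 = 3893
vine 9: 3893 + 509 = 4402
vine 10: 4402 + 509 = 4911
vine 11: 4911 + 509 = 5420
vine 12: 5420 + 509 = 5929
vine 13: 5929 + 509 = 6438
vine 14: 6438 + 509 = 6947
vine 15: 6947 + 509 = 7456
vine 16: 7456 + 509 = 7965
vine 17: 7965 + 509 = 8474
vine 18: 8474 + 509 = 8983
vine 19: 8983 + 509 = 9492
vine 20: 9492 + 509 = 10001
vine 21: 10001 + 509 = 10510
vine 22: 10510 + 509 = 11019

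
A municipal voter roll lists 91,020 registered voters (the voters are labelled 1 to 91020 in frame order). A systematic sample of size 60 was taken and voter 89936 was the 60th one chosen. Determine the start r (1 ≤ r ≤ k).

433

k = 91020/60 = 1517
r = 89936 − (60−1)×1517 = 89936 − 89503 = 433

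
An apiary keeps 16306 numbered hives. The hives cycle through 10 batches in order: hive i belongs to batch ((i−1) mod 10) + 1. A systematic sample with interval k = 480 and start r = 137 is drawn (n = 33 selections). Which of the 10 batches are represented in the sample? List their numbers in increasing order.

Consecutive selections differ by k = 480, so their batch numbers differ by 480 mod 10 = 0.
gcd(480, 10) = 10, so the sample visits 10/10 = 1 distinct residues mod 10.
Start 137 is batch 7; the batches hit are 7.

7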